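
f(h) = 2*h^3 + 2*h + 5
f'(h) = 6*h^2 + 2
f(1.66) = 17.47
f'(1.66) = 18.53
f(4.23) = 164.83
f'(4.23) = 109.36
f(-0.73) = 2.76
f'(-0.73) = 5.20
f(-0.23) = 4.52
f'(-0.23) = 2.32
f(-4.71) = -213.39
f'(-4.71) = 135.10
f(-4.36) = -169.48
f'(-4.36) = 116.06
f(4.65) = 215.39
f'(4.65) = 131.74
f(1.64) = 17.10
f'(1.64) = 18.14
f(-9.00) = -1471.00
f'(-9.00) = 488.00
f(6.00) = 449.00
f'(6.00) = 218.00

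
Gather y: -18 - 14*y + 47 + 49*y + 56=35*y + 85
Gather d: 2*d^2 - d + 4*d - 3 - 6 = 2*d^2 + 3*d - 9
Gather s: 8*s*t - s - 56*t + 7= s*(8*t - 1) - 56*t + 7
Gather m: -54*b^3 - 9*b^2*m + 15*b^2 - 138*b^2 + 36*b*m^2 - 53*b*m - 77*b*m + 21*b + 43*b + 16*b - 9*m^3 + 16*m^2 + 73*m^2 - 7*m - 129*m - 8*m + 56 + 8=-54*b^3 - 123*b^2 + 80*b - 9*m^3 + m^2*(36*b + 89) + m*(-9*b^2 - 130*b - 144) + 64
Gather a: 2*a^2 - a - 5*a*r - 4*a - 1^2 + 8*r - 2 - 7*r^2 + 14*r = 2*a^2 + a*(-5*r - 5) - 7*r^2 + 22*r - 3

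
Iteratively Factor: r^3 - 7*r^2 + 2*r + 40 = (r - 4)*(r^2 - 3*r - 10) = (r - 4)*(r + 2)*(r - 5)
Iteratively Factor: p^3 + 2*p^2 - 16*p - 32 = (p - 4)*(p^2 + 6*p + 8) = (p - 4)*(p + 2)*(p + 4)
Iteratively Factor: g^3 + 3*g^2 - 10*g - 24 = (g - 3)*(g^2 + 6*g + 8) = (g - 3)*(g + 4)*(g + 2)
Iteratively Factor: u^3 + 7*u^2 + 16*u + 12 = (u + 3)*(u^2 + 4*u + 4) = (u + 2)*(u + 3)*(u + 2)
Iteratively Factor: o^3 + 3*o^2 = (o + 3)*(o^2) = o*(o + 3)*(o)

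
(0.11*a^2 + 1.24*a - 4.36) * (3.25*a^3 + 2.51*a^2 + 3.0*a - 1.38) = 0.3575*a^5 + 4.3061*a^4 - 10.7276*a^3 - 7.3754*a^2 - 14.7912*a + 6.0168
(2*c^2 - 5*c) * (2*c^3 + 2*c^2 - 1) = 4*c^5 - 6*c^4 - 10*c^3 - 2*c^2 + 5*c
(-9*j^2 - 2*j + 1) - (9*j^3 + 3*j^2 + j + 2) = -9*j^3 - 12*j^2 - 3*j - 1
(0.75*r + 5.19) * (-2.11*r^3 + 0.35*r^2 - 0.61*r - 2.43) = -1.5825*r^4 - 10.6884*r^3 + 1.359*r^2 - 4.9884*r - 12.6117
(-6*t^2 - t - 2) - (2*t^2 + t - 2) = -8*t^2 - 2*t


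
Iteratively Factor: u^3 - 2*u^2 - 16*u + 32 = (u + 4)*(u^2 - 6*u + 8) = (u - 4)*(u + 4)*(u - 2)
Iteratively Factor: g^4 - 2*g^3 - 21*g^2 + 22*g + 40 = (g + 1)*(g^3 - 3*g^2 - 18*g + 40) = (g + 1)*(g + 4)*(g^2 - 7*g + 10) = (g - 5)*(g + 1)*(g + 4)*(g - 2)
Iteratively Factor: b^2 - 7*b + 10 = (b - 5)*(b - 2)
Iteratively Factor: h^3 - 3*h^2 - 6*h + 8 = (h - 1)*(h^2 - 2*h - 8) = (h - 1)*(h + 2)*(h - 4)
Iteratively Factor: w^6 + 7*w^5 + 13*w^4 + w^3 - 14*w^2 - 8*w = (w)*(w^5 + 7*w^4 + 13*w^3 + w^2 - 14*w - 8) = w*(w + 2)*(w^4 + 5*w^3 + 3*w^2 - 5*w - 4) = w*(w + 2)*(w + 4)*(w^3 + w^2 - w - 1) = w*(w - 1)*(w + 2)*(w + 4)*(w^2 + 2*w + 1) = w*(w - 1)*(w + 1)*(w + 2)*(w + 4)*(w + 1)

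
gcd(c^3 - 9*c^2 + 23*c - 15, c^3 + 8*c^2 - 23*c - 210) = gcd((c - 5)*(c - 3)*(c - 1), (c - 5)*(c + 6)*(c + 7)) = c - 5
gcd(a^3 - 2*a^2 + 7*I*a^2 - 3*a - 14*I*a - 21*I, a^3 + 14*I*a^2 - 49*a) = a + 7*I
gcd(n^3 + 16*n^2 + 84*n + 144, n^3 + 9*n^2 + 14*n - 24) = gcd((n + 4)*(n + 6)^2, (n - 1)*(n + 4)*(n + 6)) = n^2 + 10*n + 24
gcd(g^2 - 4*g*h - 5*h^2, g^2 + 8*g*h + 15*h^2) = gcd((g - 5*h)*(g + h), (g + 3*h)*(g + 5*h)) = 1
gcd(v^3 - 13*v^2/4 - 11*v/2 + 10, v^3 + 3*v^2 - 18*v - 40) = v^2 - 2*v - 8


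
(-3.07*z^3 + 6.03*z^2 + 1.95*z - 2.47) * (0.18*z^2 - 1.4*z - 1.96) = -0.5526*z^5 + 5.3834*z^4 - 2.0738*z^3 - 14.9934*z^2 - 0.364*z + 4.8412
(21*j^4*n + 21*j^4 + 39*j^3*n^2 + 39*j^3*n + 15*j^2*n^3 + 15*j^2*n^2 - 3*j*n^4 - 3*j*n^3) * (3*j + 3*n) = 63*j^5*n + 63*j^5 + 180*j^4*n^2 + 180*j^4*n + 162*j^3*n^3 + 162*j^3*n^2 + 36*j^2*n^4 + 36*j^2*n^3 - 9*j*n^5 - 9*j*n^4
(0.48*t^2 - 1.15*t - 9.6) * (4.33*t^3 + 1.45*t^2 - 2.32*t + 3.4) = 2.0784*t^5 - 4.2835*t^4 - 44.3491*t^3 - 9.62*t^2 + 18.362*t - 32.64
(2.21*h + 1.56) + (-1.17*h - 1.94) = 1.04*h - 0.38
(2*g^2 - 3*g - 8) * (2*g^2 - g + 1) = 4*g^4 - 8*g^3 - 11*g^2 + 5*g - 8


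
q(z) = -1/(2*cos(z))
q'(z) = -sin(z)/(2*cos(z)^2)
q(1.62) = 10.17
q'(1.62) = -206.44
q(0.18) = -0.51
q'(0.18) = -0.09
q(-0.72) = -0.67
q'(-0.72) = 0.58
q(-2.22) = 0.83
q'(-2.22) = 1.09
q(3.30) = 0.51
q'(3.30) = 0.08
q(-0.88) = -0.78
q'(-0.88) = 0.95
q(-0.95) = -0.86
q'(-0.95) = 1.20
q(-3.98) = 0.75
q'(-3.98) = -0.83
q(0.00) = -0.50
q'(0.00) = 0.00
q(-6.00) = -0.52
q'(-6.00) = -0.15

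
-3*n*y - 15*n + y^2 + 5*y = (-3*n + y)*(y + 5)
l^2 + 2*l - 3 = (l - 1)*(l + 3)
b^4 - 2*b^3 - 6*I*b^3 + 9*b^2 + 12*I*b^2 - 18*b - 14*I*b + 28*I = (b - 2)*(b - 7*I)*(b - I)*(b + 2*I)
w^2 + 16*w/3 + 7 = (w + 7/3)*(w + 3)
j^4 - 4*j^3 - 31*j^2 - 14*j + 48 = (j - 8)*(j - 1)*(j + 2)*(j + 3)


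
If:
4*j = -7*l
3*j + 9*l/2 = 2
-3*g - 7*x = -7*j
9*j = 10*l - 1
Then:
No Solution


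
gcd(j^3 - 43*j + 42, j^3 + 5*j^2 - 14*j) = j + 7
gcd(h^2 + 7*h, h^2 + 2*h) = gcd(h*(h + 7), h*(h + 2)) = h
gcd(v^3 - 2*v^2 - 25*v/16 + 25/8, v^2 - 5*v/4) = v - 5/4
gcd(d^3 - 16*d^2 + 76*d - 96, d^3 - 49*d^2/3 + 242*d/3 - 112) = d^2 - 14*d + 48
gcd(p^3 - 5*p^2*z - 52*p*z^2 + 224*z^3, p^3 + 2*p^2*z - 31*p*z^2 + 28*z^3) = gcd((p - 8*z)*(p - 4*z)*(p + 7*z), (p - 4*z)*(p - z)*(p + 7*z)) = -p^2 - 3*p*z + 28*z^2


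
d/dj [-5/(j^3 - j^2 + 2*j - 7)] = 5*(3*j^2 - 2*j + 2)/(j^3 - j^2 + 2*j - 7)^2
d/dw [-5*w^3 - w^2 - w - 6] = -15*w^2 - 2*w - 1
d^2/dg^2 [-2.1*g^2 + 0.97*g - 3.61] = -4.20000000000000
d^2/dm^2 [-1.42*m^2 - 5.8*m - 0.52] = -2.84000000000000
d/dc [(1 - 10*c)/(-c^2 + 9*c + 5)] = (-10*c^2 + 2*c - 59)/(c^4 - 18*c^3 + 71*c^2 + 90*c + 25)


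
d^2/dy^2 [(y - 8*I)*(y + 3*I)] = 2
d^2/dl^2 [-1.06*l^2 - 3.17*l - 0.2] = -2.12000000000000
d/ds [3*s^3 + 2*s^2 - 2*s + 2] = 9*s^2 + 4*s - 2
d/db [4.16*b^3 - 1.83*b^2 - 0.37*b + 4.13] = 12.48*b^2 - 3.66*b - 0.37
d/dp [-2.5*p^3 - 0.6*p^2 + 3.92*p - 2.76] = -7.5*p^2 - 1.2*p + 3.92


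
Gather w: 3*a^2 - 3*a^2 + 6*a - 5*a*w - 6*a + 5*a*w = 0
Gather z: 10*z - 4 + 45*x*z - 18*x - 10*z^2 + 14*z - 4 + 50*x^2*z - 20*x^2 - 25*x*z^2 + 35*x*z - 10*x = -20*x^2 - 28*x + z^2*(-25*x - 10) + z*(50*x^2 + 80*x + 24) - 8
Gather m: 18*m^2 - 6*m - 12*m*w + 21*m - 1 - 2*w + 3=18*m^2 + m*(15 - 12*w) - 2*w + 2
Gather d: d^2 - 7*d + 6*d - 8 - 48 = d^2 - d - 56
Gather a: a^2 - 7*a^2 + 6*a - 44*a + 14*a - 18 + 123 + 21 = -6*a^2 - 24*a + 126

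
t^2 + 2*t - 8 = (t - 2)*(t + 4)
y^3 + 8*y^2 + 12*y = y*(y + 2)*(y + 6)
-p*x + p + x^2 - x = (-p + x)*(x - 1)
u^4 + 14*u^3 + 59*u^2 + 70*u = u*(u + 2)*(u + 5)*(u + 7)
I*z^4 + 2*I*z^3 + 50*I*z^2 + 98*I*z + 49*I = (z + 1)*(z - 7*I)*(z + 7*I)*(I*z + I)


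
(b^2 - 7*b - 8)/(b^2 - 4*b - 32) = (b + 1)/(b + 4)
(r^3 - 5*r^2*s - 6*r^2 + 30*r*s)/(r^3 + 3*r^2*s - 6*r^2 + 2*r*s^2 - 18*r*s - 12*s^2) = r*(r - 5*s)/(r^2 + 3*r*s + 2*s^2)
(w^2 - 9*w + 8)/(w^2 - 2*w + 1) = (w - 8)/(w - 1)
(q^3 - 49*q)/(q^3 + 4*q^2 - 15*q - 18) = q*(q^2 - 49)/(q^3 + 4*q^2 - 15*q - 18)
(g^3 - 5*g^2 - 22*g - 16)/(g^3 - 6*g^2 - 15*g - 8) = (g + 2)/(g + 1)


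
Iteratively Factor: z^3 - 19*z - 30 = (z + 2)*(z^2 - 2*z - 15) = (z - 5)*(z + 2)*(z + 3)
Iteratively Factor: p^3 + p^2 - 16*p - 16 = (p - 4)*(p^2 + 5*p + 4) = (p - 4)*(p + 1)*(p + 4)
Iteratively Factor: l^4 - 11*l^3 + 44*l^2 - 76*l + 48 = (l - 3)*(l^3 - 8*l^2 + 20*l - 16) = (l - 3)*(l - 2)*(l^2 - 6*l + 8) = (l - 4)*(l - 3)*(l - 2)*(l - 2)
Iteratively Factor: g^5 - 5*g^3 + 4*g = (g + 2)*(g^4 - 2*g^3 - g^2 + 2*g) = g*(g + 2)*(g^3 - 2*g^2 - g + 2) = g*(g - 1)*(g + 2)*(g^2 - g - 2) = g*(g - 1)*(g + 1)*(g + 2)*(g - 2)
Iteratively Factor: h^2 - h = (h)*(h - 1)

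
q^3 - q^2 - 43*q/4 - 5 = (q - 4)*(q + 1/2)*(q + 5/2)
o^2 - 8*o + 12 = (o - 6)*(o - 2)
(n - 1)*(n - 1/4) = n^2 - 5*n/4 + 1/4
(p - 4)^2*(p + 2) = p^3 - 6*p^2 + 32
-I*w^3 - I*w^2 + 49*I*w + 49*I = (w - 7)*(w + 7)*(-I*w - I)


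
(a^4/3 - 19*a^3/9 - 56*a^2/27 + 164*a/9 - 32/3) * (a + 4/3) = a^5/3 - 5*a^4/3 - 44*a^3/9 + 1252*a^2/81 + 368*a/27 - 128/9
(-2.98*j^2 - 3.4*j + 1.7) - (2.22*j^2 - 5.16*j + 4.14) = -5.2*j^2 + 1.76*j - 2.44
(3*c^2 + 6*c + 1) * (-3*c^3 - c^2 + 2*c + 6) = -9*c^5 - 21*c^4 - 3*c^3 + 29*c^2 + 38*c + 6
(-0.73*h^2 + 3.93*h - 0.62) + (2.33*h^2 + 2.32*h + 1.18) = 1.6*h^2 + 6.25*h + 0.56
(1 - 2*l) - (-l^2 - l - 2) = l^2 - l + 3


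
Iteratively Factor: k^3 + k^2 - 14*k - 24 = (k - 4)*(k^2 + 5*k + 6) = (k - 4)*(k + 3)*(k + 2)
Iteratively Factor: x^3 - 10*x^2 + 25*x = (x - 5)*(x^2 - 5*x) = x*(x - 5)*(x - 5)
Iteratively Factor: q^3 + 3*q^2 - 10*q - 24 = (q + 2)*(q^2 + q - 12) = (q + 2)*(q + 4)*(q - 3)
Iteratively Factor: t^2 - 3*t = (t - 3)*(t)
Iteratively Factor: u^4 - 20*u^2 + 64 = (u + 2)*(u^3 - 2*u^2 - 16*u + 32) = (u - 4)*(u + 2)*(u^2 + 2*u - 8) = (u - 4)*(u - 2)*(u + 2)*(u + 4)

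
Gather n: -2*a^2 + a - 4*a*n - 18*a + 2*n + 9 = -2*a^2 - 17*a + n*(2 - 4*a) + 9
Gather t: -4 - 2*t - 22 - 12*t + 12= -14*t - 14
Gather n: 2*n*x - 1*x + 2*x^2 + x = 2*n*x + 2*x^2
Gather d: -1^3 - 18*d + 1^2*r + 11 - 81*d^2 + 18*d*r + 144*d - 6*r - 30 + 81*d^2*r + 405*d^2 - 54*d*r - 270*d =d^2*(81*r + 324) + d*(-36*r - 144) - 5*r - 20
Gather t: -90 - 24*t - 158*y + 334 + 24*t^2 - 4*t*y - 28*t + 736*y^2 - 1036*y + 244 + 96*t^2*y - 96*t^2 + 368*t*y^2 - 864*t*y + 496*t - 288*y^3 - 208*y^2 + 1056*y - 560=t^2*(96*y - 72) + t*(368*y^2 - 868*y + 444) - 288*y^3 + 528*y^2 - 138*y - 72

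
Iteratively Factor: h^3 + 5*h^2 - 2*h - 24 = (h + 4)*(h^2 + h - 6) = (h + 3)*(h + 4)*(h - 2)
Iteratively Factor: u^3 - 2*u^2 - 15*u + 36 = (u - 3)*(u^2 + u - 12) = (u - 3)^2*(u + 4)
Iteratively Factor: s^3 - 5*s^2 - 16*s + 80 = (s - 5)*(s^2 - 16) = (s - 5)*(s - 4)*(s + 4)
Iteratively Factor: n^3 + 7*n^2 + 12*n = (n)*(n^2 + 7*n + 12) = n*(n + 4)*(n + 3)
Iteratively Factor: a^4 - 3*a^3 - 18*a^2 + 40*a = (a - 2)*(a^3 - a^2 - 20*a) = (a - 2)*(a + 4)*(a^2 - 5*a) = a*(a - 2)*(a + 4)*(a - 5)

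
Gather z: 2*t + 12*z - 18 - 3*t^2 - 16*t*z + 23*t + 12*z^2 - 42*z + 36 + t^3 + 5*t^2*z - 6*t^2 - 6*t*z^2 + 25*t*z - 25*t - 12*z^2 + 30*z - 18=t^3 - 9*t^2 - 6*t*z^2 + z*(5*t^2 + 9*t)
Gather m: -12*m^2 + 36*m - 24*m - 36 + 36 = -12*m^2 + 12*m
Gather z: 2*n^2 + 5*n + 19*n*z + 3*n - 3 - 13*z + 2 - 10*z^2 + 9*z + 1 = 2*n^2 + 8*n - 10*z^2 + z*(19*n - 4)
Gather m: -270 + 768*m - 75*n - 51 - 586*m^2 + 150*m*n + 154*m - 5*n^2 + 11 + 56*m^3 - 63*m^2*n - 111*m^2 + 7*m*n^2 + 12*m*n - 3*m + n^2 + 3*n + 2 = 56*m^3 + m^2*(-63*n - 697) + m*(7*n^2 + 162*n + 919) - 4*n^2 - 72*n - 308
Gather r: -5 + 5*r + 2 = 5*r - 3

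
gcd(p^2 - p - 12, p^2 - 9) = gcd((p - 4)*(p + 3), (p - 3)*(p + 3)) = p + 3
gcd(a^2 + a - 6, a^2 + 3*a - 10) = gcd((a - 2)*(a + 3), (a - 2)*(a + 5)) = a - 2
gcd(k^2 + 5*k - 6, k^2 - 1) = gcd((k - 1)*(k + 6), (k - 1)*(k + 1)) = k - 1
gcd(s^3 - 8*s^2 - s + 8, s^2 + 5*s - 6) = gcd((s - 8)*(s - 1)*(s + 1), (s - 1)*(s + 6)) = s - 1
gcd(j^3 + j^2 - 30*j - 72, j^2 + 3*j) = j + 3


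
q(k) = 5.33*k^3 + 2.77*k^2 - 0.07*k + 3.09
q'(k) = 15.99*k^2 + 5.54*k - 0.07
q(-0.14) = 3.14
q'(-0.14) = -0.53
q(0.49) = 4.35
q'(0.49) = 6.48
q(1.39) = 22.66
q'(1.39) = 38.52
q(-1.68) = -14.25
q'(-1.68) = 35.75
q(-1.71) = -15.34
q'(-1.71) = 37.21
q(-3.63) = -215.10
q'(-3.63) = 190.52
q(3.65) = 298.92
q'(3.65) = 233.18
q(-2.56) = -68.00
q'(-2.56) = 90.54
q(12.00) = 9611.37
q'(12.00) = 2368.97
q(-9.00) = -3657.48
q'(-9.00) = 1245.26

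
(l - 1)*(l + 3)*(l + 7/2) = l^3 + 11*l^2/2 + 4*l - 21/2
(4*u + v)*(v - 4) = 4*u*v - 16*u + v^2 - 4*v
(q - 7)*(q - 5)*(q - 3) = q^3 - 15*q^2 + 71*q - 105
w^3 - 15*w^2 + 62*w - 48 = (w - 8)*(w - 6)*(w - 1)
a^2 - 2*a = a*(a - 2)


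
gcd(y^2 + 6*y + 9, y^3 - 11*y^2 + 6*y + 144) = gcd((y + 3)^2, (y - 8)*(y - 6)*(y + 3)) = y + 3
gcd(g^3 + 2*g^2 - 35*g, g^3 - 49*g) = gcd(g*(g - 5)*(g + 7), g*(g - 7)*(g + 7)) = g^2 + 7*g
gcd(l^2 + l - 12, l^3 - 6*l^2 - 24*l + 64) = l + 4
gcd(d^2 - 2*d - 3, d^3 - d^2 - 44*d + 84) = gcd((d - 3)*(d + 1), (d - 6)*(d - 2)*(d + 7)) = 1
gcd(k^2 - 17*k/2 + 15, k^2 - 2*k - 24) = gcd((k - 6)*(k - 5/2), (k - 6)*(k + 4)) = k - 6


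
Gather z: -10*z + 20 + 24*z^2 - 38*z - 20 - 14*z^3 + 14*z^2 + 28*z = -14*z^3 + 38*z^2 - 20*z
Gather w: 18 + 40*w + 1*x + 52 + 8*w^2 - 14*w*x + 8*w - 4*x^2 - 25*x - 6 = 8*w^2 + w*(48 - 14*x) - 4*x^2 - 24*x + 64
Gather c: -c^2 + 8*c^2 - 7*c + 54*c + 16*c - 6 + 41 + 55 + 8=7*c^2 + 63*c + 98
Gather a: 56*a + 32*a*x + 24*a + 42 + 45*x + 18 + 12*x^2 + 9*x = a*(32*x + 80) + 12*x^2 + 54*x + 60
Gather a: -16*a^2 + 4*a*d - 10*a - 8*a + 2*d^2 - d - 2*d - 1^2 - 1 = -16*a^2 + a*(4*d - 18) + 2*d^2 - 3*d - 2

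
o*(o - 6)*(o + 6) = o^3 - 36*o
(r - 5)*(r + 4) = r^2 - r - 20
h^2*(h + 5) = h^3 + 5*h^2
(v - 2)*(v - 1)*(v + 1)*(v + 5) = v^4 + 3*v^3 - 11*v^2 - 3*v + 10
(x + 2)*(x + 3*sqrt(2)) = x^2 + 2*x + 3*sqrt(2)*x + 6*sqrt(2)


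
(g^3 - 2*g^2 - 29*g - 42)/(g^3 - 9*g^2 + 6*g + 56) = (g + 3)/(g - 4)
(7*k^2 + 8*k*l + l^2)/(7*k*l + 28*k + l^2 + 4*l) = (k + l)/(l + 4)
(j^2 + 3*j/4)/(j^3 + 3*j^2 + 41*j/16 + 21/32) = 8*j/(8*j^2 + 18*j + 7)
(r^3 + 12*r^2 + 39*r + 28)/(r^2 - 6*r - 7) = (r^2 + 11*r + 28)/(r - 7)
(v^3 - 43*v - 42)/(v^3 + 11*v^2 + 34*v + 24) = (v - 7)/(v + 4)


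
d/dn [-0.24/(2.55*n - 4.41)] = 0.612/(2.55*n - 4.41)^2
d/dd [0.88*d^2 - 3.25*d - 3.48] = 1.76*d - 3.25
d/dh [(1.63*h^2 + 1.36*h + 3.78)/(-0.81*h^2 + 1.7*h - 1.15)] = (3.8726*h^2 + 2.3746*h - 7.99)/(0.6561*h^4 - 2.754*h^3 + 4.753*h^2 - 3.91*h + 1.3225)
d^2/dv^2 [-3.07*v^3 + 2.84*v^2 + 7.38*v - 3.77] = 5.68 - 18.42*v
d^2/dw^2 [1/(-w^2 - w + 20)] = 2*(w^2 + w - (2*w + 1)^2 - 20)/(w^2 + w - 20)^3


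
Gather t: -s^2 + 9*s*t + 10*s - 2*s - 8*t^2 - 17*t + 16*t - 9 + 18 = -s^2 + 8*s - 8*t^2 + t*(9*s - 1) + 9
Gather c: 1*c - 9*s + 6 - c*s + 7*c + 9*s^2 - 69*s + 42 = c*(8 - s) + 9*s^2 - 78*s + 48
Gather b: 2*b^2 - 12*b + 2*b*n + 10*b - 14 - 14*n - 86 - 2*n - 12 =2*b^2 + b*(2*n - 2) - 16*n - 112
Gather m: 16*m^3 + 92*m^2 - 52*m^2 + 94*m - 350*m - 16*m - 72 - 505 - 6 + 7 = 16*m^3 + 40*m^2 - 272*m - 576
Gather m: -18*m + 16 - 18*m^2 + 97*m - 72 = -18*m^2 + 79*m - 56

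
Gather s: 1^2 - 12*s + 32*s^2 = 32*s^2 - 12*s + 1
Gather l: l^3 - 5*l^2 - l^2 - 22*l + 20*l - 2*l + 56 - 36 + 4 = l^3 - 6*l^2 - 4*l + 24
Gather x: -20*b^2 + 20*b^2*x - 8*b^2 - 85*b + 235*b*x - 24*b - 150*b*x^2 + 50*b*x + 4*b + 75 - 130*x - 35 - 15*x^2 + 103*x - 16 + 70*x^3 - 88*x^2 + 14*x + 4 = -28*b^2 - 105*b + 70*x^3 + x^2*(-150*b - 103) + x*(20*b^2 + 285*b - 13) + 28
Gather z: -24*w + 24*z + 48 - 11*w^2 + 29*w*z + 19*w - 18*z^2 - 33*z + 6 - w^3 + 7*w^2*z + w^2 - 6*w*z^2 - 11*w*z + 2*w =-w^3 - 10*w^2 - 3*w + z^2*(-6*w - 18) + z*(7*w^2 + 18*w - 9) + 54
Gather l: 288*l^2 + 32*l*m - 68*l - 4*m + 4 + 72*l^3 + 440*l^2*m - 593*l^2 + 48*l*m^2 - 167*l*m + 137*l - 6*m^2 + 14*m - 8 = 72*l^3 + l^2*(440*m - 305) + l*(48*m^2 - 135*m + 69) - 6*m^2 + 10*m - 4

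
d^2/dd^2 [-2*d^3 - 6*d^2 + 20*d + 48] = -12*d - 12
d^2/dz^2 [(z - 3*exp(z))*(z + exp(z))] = -2*z*exp(z) - 12*exp(2*z) - 4*exp(z) + 2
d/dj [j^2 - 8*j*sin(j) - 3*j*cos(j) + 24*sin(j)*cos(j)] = 3*j*sin(j) - 8*j*cos(j) + 2*j - 8*sin(j) - 3*cos(j) + 24*cos(2*j)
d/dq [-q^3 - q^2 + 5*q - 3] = -3*q^2 - 2*q + 5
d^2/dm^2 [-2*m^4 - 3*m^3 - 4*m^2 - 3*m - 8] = -24*m^2 - 18*m - 8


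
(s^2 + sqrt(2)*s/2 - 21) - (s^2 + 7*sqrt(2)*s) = -13*sqrt(2)*s/2 - 21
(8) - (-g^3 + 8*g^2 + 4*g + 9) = g^3 - 8*g^2 - 4*g - 1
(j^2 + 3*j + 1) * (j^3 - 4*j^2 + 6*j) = j^5 - j^4 - 5*j^3 + 14*j^2 + 6*j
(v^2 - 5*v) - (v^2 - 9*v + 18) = 4*v - 18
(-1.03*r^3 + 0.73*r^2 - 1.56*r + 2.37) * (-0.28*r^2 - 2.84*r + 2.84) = 0.2884*r^5 + 2.7208*r^4 - 4.5616*r^3 + 5.84*r^2 - 11.1612*r + 6.7308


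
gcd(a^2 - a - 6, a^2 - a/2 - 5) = a + 2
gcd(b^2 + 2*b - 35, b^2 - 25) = b - 5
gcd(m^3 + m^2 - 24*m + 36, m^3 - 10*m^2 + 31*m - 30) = m^2 - 5*m + 6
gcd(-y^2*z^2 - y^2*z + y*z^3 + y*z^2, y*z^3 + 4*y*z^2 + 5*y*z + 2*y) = y*z + y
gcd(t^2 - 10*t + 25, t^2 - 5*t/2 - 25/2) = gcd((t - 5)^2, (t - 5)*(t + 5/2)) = t - 5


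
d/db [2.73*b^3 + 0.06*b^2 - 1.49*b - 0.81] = 8.19*b^2 + 0.12*b - 1.49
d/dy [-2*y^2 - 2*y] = -4*y - 2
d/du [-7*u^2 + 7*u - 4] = 7 - 14*u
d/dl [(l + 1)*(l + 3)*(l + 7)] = 3*l^2 + 22*l + 31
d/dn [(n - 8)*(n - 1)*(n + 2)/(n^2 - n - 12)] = (n^4 - 2*n^3 - 19*n^2 + 136*n + 136)/(n^4 - 2*n^3 - 23*n^2 + 24*n + 144)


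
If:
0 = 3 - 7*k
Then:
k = 3/7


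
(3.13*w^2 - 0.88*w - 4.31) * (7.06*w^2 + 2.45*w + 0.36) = 22.0978*w^4 + 1.4557*w^3 - 31.4578*w^2 - 10.8763*w - 1.5516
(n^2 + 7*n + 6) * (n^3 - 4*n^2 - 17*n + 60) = n^5 + 3*n^4 - 39*n^3 - 83*n^2 + 318*n + 360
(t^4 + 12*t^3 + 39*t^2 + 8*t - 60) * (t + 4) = t^5 + 16*t^4 + 87*t^3 + 164*t^2 - 28*t - 240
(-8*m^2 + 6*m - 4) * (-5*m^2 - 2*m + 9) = 40*m^4 - 14*m^3 - 64*m^2 + 62*m - 36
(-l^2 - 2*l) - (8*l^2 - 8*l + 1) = -9*l^2 + 6*l - 1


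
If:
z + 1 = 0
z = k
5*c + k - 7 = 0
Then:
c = 8/5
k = -1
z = -1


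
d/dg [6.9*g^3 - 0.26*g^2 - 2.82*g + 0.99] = 20.7*g^2 - 0.52*g - 2.82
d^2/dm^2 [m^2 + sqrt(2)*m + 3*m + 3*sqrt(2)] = 2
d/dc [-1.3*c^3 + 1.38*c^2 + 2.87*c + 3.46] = -3.9*c^2 + 2.76*c + 2.87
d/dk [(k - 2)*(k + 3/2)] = 2*k - 1/2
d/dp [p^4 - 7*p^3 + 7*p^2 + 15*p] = 4*p^3 - 21*p^2 + 14*p + 15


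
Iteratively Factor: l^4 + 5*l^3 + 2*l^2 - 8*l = (l - 1)*(l^3 + 6*l^2 + 8*l) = l*(l - 1)*(l^2 + 6*l + 8) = l*(l - 1)*(l + 4)*(l + 2)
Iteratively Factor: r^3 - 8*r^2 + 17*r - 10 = (r - 2)*(r^2 - 6*r + 5) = (r - 2)*(r - 1)*(r - 5)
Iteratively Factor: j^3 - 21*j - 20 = (j - 5)*(j^2 + 5*j + 4) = (j - 5)*(j + 4)*(j + 1)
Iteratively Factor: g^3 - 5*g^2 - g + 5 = (g + 1)*(g^2 - 6*g + 5) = (g - 5)*(g + 1)*(g - 1)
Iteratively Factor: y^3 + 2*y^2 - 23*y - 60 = (y + 3)*(y^2 - y - 20) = (y + 3)*(y + 4)*(y - 5)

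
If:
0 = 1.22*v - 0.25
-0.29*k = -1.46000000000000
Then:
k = 5.03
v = 0.20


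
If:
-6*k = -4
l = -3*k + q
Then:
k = 2/3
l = q - 2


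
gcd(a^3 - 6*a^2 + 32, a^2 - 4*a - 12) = a + 2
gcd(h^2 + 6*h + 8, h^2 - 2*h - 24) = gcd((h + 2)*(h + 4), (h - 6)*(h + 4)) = h + 4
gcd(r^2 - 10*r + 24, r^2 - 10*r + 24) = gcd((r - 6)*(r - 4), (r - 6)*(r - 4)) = r^2 - 10*r + 24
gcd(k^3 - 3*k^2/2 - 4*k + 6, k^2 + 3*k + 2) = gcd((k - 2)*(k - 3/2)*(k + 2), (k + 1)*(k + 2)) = k + 2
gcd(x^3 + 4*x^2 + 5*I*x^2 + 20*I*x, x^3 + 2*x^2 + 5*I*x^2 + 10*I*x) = x^2 + 5*I*x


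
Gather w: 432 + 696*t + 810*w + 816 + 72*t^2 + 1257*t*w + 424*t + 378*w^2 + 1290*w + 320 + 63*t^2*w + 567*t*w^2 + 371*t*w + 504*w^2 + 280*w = 72*t^2 + 1120*t + w^2*(567*t + 882) + w*(63*t^2 + 1628*t + 2380) + 1568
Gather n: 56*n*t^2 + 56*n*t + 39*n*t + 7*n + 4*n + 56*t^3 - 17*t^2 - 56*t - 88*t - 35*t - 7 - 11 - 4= n*(56*t^2 + 95*t + 11) + 56*t^3 - 17*t^2 - 179*t - 22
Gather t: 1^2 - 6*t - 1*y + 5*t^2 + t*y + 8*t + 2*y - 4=5*t^2 + t*(y + 2) + y - 3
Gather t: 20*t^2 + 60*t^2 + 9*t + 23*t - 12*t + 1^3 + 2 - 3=80*t^2 + 20*t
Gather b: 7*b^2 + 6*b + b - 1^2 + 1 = 7*b^2 + 7*b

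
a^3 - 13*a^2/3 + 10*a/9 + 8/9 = (a - 4)*(a - 2/3)*(a + 1/3)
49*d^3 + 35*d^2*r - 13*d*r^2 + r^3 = (-7*d + r)^2*(d + r)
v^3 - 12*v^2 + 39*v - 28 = (v - 7)*(v - 4)*(v - 1)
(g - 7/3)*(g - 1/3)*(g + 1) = g^3 - 5*g^2/3 - 17*g/9 + 7/9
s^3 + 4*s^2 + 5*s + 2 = (s + 1)^2*(s + 2)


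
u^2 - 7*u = u*(u - 7)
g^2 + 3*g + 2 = (g + 1)*(g + 2)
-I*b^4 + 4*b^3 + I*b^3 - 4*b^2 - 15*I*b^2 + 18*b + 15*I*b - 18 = (b - 3*I)*(b + I)*(b + 6*I)*(-I*b + I)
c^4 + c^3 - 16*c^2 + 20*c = c*(c - 2)^2*(c + 5)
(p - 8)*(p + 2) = p^2 - 6*p - 16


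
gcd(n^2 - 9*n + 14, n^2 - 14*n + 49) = n - 7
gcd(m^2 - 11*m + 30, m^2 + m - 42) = m - 6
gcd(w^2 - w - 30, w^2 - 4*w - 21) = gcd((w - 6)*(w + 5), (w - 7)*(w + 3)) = 1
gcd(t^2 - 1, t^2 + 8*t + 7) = t + 1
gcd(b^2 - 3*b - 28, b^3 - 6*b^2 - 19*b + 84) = b^2 - 3*b - 28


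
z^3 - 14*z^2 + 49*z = z*(z - 7)^2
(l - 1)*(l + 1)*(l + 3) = l^3 + 3*l^2 - l - 3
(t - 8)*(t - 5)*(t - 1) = t^3 - 14*t^2 + 53*t - 40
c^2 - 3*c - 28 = (c - 7)*(c + 4)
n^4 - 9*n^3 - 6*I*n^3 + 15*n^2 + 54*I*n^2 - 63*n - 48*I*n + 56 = (n - 8)*(n - 7*I)*(-I*n + 1)*(I*n - I)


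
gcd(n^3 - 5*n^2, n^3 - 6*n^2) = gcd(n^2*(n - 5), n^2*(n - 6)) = n^2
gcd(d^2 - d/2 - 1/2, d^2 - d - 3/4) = d + 1/2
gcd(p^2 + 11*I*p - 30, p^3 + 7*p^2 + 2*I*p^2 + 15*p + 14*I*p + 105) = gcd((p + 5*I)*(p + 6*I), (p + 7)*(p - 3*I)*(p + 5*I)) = p + 5*I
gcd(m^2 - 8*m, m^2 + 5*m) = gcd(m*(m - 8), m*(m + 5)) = m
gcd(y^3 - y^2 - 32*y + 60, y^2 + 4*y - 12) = y^2 + 4*y - 12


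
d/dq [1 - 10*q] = -10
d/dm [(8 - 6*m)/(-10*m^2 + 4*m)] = (-15*m^2 + 40*m - 8)/(m^2*(25*m^2 - 20*m + 4))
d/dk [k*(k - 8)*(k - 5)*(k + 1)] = 4*k^3 - 36*k^2 + 54*k + 40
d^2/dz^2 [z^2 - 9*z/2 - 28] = 2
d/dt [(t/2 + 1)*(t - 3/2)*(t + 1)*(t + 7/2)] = 2*t^3 + 15*t^2/2 + 11*t/4 - 47/8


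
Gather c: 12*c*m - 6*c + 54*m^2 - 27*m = c*(12*m - 6) + 54*m^2 - 27*m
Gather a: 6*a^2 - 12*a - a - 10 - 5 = 6*a^2 - 13*a - 15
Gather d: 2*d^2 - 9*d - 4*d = 2*d^2 - 13*d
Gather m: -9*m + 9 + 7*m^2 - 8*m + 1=7*m^2 - 17*m + 10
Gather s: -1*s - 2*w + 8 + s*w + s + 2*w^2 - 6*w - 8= s*w + 2*w^2 - 8*w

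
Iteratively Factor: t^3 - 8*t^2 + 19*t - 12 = (t - 1)*(t^2 - 7*t + 12) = (t - 4)*(t - 1)*(t - 3)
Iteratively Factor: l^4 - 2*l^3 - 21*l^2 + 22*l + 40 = (l - 5)*(l^3 + 3*l^2 - 6*l - 8) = (l - 5)*(l + 1)*(l^2 + 2*l - 8) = (l - 5)*(l + 1)*(l + 4)*(l - 2)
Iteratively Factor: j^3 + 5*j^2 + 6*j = (j + 2)*(j^2 + 3*j) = j*(j + 2)*(j + 3)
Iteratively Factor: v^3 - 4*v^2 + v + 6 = (v - 2)*(v^2 - 2*v - 3) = (v - 2)*(v + 1)*(v - 3)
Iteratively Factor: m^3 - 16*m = (m + 4)*(m^2 - 4*m) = m*(m + 4)*(m - 4)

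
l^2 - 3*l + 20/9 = (l - 5/3)*(l - 4/3)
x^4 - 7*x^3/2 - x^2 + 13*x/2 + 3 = (x - 3)*(x - 2)*(x + 1/2)*(x + 1)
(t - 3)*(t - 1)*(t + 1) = t^3 - 3*t^2 - t + 3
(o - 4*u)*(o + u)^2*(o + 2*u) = o^4 - 11*o^2*u^2 - 18*o*u^3 - 8*u^4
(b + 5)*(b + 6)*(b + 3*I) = b^3 + 11*b^2 + 3*I*b^2 + 30*b + 33*I*b + 90*I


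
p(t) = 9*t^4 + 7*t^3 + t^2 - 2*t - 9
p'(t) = 36*t^3 + 21*t^2 + 2*t - 2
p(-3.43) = 972.87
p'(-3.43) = -1214.53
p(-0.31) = -8.41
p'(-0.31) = -1.67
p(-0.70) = -7.35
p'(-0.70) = -5.46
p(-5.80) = 8855.30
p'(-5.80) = -6331.19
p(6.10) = 14066.13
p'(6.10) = 8962.93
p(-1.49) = 17.40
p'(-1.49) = -77.44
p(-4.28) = 2489.13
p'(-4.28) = -2448.37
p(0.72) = -4.89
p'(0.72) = 23.76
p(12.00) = 198831.00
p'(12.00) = 65254.00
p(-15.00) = 432246.00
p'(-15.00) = -116807.00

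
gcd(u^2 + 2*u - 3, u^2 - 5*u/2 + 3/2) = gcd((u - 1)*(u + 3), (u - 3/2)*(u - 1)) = u - 1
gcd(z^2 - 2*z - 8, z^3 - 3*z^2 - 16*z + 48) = z - 4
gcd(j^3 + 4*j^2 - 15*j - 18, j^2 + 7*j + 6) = j^2 + 7*j + 6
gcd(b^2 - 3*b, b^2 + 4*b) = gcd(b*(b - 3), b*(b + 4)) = b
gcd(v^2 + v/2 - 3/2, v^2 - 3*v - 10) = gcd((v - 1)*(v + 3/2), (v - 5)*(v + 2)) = 1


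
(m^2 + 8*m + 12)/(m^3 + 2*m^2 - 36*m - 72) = 1/(m - 6)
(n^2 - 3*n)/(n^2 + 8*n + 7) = n*(n - 3)/(n^2 + 8*n + 7)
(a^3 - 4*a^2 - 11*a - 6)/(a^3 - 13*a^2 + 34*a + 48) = (a + 1)/(a - 8)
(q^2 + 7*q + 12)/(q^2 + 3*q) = (q + 4)/q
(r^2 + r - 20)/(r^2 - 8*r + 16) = (r + 5)/(r - 4)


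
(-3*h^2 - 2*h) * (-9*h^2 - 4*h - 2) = 27*h^4 + 30*h^3 + 14*h^2 + 4*h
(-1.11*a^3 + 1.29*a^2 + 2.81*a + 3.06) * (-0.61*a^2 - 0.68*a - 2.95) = 0.6771*a^5 - 0.0320999999999999*a^4 + 0.683200000000001*a^3 - 7.5829*a^2 - 10.3703*a - 9.027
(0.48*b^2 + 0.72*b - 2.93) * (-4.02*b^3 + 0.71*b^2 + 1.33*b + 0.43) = -1.9296*b^5 - 2.5536*b^4 + 12.9282*b^3 - 0.9163*b^2 - 3.5873*b - 1.2599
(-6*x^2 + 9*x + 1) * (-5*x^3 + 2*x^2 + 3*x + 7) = 30*x^5 - 57*x^4 - 5*x^3 - 13*x^2 + 66*x + 7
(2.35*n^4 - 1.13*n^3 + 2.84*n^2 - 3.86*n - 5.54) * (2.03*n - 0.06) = 4.7705*n^5 - 2.4349*n^4 + 5.833*n^3 - 8.0062*n^2 - 11.0146*n + 0.3324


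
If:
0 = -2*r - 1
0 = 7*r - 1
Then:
No Solution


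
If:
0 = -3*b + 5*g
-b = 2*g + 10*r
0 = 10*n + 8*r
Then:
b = -50*r/11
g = -30*r/11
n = -4*r/5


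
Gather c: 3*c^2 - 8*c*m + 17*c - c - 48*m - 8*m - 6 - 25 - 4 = 3*c^2 + c*(16 - 8*m) - 56*m - 35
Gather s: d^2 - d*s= d^2 - d*s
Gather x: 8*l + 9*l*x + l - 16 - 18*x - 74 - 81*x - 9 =9*l + x*(9*l - 99) - 99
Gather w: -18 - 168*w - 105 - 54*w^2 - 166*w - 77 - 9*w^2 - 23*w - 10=-63*w^2 - 357*w - 210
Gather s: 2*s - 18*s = -16*s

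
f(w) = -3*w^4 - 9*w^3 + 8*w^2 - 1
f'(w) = -12*w^3 - 27*w^2 + 16*w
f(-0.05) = -0.98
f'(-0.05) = -0.87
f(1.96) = -82.31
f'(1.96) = -162.72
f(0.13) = -0.89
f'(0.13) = 1.60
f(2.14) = -115.48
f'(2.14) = -207.01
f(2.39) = -176.05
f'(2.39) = -279.81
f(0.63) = -0.55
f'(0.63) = -3.64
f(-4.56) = -278.40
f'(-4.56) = 503.44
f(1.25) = -13.40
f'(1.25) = -45.62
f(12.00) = -76609.00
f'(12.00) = -24432.00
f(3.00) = -415.00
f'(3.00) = -519.00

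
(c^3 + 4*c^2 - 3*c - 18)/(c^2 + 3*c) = c + 1 - 6/c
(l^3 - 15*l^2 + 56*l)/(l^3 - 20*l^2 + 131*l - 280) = l/(l - 5)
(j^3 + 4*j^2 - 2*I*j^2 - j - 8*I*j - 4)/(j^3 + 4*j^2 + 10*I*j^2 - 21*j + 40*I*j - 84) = (j^2 - 2*I*j - 1)/(j^2 + 10*I*j - 21)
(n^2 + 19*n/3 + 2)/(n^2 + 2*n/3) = (3*n^2 + 19*n + 6)/(n*(3*n + 2))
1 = 1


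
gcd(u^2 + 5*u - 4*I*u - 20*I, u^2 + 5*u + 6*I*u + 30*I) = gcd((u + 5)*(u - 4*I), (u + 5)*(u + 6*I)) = u + 5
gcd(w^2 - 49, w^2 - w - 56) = w + 7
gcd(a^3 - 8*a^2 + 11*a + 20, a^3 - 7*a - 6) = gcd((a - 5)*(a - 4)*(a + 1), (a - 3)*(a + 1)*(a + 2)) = a + 1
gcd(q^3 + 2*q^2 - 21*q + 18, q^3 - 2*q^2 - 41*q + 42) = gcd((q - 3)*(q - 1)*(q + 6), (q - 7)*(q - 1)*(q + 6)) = q^2 + 5*q - 6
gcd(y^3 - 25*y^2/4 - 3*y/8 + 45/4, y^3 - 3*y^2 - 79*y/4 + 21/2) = y - 6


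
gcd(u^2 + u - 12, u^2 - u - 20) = u + 4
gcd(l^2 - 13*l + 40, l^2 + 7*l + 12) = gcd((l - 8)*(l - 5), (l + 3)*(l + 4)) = 1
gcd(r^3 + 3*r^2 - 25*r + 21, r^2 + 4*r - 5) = r - 1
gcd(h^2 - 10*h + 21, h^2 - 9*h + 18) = h - 3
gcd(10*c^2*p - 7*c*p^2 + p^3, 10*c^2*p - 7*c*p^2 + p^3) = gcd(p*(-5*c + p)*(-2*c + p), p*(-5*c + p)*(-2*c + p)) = 10*c^2*p - 7*c*p^2 + p^3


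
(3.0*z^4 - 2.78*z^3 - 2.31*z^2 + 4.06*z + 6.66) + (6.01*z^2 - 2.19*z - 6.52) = 3.0*z^4 - 2.78*z^3 + 3.7*z^2 + 1.87*z + 0.140000000000001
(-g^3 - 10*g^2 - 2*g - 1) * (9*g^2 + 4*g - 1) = -9*g^5 - 94*g^4 - 57*g^3 - 7*g^2 - 2*g + 1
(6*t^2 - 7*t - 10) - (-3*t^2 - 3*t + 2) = 9*t^2 - 4*t - 12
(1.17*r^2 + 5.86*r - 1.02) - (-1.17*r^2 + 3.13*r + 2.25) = 2.34*r^2 + 2.73*r - 3.27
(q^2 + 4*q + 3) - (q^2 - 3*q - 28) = 7*q + 31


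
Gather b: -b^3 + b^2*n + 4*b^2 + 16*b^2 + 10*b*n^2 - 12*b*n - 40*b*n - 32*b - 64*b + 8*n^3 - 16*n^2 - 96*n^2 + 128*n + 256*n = -b^3 + b^2*(n + 20) + b*(10*n^2 - 52*n - 96) + 8*n^3 - 112*n^2 + 384*n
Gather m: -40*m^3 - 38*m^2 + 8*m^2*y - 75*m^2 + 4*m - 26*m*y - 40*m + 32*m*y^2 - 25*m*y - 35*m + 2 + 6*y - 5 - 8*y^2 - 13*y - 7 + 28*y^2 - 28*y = -40*m^3 + m^2*(8*y - 113) + m*(32*y^2 - 51*y - 71) + 20*y^2 - 35*y - 10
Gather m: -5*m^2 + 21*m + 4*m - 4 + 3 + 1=-5*m^2 + 25*m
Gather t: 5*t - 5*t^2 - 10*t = -5*t^2 - 5*t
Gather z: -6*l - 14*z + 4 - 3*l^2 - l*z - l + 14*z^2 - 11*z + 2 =-3*l^2 - 7*l + 14*z^2 + z*(-l - 25) + 6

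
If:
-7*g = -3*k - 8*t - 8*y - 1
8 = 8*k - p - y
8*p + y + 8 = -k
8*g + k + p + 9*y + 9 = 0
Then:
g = -583*y/520 - 569/520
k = 7*y/65 + 56/65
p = -9*y/65 - 72/65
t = -8409*y/4160 - 5847/4160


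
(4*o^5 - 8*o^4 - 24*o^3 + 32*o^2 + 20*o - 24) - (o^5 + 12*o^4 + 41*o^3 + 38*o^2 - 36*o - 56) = 3*o^5 - 20*o^4 - 65*o^3 - 6*o^2 + 56*o + 32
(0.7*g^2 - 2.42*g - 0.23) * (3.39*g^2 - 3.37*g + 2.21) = 2.373*g^4 - 10.5628*g^3 + 8.9227*g^2 - 4.5731*g - 0.5083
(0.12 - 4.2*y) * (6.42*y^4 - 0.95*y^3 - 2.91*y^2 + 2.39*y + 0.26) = -26.964*y^5 + 4.7604*y^4 + 12.108*y^3 - 10.3872*y^2 - 0.8052*y + 0.0312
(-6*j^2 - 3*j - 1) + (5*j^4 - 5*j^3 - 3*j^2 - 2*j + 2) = 5*j^4 - 5*j^3 - 9*j^2 - 5*j + 1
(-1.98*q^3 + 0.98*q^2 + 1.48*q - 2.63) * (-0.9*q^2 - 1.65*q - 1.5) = 1.782*q^5 + 2.385*q^4 + 0.0209999999999997*q^3 - 1.545*q^2 + 2.1195*q + 3.945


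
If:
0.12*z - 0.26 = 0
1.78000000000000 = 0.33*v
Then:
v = 5.39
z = 2.17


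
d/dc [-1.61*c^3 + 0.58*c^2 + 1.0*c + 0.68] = -4.83*c^2 + 1.16*c + 1.0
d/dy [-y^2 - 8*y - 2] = -2*y - 8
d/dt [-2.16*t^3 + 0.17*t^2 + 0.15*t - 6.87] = -6.48*t^2 + 0.34*t + 0.15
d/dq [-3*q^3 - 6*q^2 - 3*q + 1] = -9*q^2 - 12*q - 3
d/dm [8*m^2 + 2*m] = 16*m + 2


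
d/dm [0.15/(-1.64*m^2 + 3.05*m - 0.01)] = (0.492*m - 0.4575)/(1.64*m^2 - 3.05*m + 0.01)^2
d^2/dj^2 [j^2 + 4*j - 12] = 2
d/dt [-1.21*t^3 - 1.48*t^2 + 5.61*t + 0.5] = -3.63*t^2 - 2.96*t + 5.61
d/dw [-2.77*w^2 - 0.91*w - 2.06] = -5.54*w - 0.91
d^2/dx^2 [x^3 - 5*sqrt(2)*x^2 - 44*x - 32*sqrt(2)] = 6*x - 10*sqrt(2)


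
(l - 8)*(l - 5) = l^2 - 13*l + 40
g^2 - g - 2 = (g - 2)*(g + 1)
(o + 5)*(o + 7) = o^2 + 12*o + 35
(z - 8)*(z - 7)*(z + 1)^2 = z^4 - 13*z^3 + 27*z^2 + 97*z + 56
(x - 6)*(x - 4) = x^2 - 10*x + 24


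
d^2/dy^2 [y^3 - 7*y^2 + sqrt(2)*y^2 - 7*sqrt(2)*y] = 6*y - 14 + 2*sqrt(2)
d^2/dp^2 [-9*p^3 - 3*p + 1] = -54*p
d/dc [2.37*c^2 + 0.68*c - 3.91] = 4.74*c + 0.68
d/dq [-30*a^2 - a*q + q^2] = -a + 2*q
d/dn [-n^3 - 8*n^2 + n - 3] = -3*n^2 - 16*n + 1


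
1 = 1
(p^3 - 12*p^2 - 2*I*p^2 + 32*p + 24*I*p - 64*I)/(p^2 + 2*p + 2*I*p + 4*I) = (p^3 + p^2*(-12 - 2*I) + p*(32 + 24*I) - 64*I)/(p^2 + p*(2 + 2*I) + 4*I)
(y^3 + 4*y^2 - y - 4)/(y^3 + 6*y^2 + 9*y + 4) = (y - 1)/(y + 1)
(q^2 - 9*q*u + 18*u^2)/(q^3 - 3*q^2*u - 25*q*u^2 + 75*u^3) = (q - 6*u)/(q^2 - 25*u^2)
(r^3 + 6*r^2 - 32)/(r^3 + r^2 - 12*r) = (r^2 + 2*r - 8)/(r*(r - 3))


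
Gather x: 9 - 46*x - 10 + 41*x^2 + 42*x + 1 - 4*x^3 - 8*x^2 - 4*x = -4*x^3 + 33*x^2 - 8*x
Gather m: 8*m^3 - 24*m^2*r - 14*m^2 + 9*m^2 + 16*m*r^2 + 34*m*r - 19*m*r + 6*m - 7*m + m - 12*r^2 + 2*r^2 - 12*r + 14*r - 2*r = 8*m^3 + m^2*(-24*r - 5) + m*(16*r^2 + 15*r) - 10*r^2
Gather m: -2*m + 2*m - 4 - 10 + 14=0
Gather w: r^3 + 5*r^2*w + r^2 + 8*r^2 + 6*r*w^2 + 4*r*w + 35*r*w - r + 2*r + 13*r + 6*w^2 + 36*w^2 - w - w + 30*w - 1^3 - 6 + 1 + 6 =r^3 + 9*r^2 + 14*r + w^2*(6*r + 42) + w*(5*r^2 + 39*r + 28)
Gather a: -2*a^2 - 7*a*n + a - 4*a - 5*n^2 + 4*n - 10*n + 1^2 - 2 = -2*a^2 + a*(-7*n - 3) - 5*n^2 - 6*n - 1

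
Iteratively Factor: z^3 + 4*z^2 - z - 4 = (z + 4)*(z^2 - 1) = (z - 1)*(z + 4)*(z + 1)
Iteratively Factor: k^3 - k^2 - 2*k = (k)*(k^2 - k - 2) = k*(k - 2)*(k + 1)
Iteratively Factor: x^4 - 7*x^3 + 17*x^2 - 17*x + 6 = (x - 2)*(x^3 - 5*x^2 + 7*x - 3) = (x - 3)*(x - 2)*(x^2 - 2*x + 1) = (x - 3)*(x - 2)*(x - 1)*(x - 1)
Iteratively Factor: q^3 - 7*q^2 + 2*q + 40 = (q - 5)*(q^2 - 2*q - 8) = (q - 5)*(q - 4)*(q + 2)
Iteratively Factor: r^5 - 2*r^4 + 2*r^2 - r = (r - 1)*(r^4 - r^3 - r^2 + r) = (r - 1)^2*(r^3 - r) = (r - 1)^2*(r + 1)*(r^2 - r) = (r - 1)^3*(r + 1)*(r)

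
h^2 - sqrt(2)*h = h*(h - sqrt(2))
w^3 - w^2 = w^2*(w - 1)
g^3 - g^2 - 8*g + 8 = (g - 1)*(g - 2*sqrt(2))*(g + 2*sqrt(2))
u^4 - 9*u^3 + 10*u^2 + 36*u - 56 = (u - 7)*(u - 2)^2*(u + 2)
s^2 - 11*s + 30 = (s - 6)*(s - 5)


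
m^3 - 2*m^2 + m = m*(m - 1)^2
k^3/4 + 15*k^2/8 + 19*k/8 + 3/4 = (k/4 + 1/4)*(k + 1/2)*(k + 6)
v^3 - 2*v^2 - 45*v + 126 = (v - 6)*(v - 3)*(v + 7)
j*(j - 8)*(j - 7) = j^3 - 15*j^2 + 56*j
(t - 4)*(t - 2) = t^2 - 6*t + 8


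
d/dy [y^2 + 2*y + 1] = 2*y + 2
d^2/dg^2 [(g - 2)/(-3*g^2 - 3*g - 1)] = 6*(-3*(g - 2)*(2*g + 1)^2 + (3*g - 1)*(3*g^2 + 3*g + 1))/(3*g^2 + 3*g + 1)^3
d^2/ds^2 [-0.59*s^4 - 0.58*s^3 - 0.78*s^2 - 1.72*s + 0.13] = -7.08*s^2 - 3.48*s - 1.56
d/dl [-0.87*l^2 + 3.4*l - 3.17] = 3.4 - 1.74*l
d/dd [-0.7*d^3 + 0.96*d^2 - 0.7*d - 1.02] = -2.1*d^2 + 1.92*d - 0.7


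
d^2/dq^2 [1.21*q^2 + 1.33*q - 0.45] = 2.42000000000000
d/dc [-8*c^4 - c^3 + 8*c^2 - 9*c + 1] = -32*c^3 - 3*c^2 + 16*c - 9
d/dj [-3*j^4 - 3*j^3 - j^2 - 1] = j*(-12*j^2 - 9*j - 2)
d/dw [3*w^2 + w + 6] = 6*w + 1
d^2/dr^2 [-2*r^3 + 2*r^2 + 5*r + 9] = 4 - 12*r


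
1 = 1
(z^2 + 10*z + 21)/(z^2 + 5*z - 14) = (z + 3)/(z - 2)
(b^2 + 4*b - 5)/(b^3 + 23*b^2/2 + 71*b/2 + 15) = 2*(b - 1)/(2*b^2 + 13*b + 6)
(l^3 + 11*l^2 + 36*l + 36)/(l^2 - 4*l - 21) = (l^2 + 8*l + 12)/(l - 7)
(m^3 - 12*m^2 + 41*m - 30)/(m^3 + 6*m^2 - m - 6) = (m^2 - 11*m + 30)/(m^2 + 7*m + 6)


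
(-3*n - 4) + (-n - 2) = -4*n - 6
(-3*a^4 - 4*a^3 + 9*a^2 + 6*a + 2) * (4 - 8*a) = 24*a^5 + 20*a^4 - 88*a^3 - 12*a^2 + 8*a + 8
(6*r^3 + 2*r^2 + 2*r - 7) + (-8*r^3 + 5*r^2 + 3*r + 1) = -2*r^3 + 7*r^2 + 5*r - 6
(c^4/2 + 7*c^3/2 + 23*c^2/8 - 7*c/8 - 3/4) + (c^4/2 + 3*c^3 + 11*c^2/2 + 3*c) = c^4 + 13*c^3/2 + 67*c^2/8 + 17*c/8 - 3/4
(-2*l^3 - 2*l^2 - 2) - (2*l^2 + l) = -2*l^3 - 4*l^2 - l - 2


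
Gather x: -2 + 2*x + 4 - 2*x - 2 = 0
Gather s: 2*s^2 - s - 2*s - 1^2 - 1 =2*s^2 - 3*s - 2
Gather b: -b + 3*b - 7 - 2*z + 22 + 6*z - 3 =2*b + 4*z + 12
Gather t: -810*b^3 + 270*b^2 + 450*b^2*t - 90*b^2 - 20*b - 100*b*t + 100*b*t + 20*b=-810*b^3 + 450*b^2*t + 180*b^2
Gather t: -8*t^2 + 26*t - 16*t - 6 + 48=-8*t^2 + 10*t + 42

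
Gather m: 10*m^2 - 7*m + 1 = 10*m^2 - 7*m + 1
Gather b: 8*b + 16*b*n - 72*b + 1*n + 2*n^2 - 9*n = b*(16*n - 64) + 2*n^2 - 8*n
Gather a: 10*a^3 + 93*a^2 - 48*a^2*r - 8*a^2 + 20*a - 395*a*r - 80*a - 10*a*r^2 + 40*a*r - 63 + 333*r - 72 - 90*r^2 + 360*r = 10*a^3 + a^2*(85 - 48*r) + a*(-10*r^2 - 355*r - 60) - 90*r^2 + 693*r - 135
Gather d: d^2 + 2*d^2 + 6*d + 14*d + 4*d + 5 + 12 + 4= 3*d^2 + 24*d + 21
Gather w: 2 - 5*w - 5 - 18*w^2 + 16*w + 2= -18*w^2 + 11*w - 1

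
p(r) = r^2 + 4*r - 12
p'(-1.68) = 0.64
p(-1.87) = -15.98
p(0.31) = -10.66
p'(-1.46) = 1.08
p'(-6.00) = -8.00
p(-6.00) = 0.00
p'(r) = 2*r + 4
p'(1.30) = 6.60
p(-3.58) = -13.50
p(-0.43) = -13.54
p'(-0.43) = 3.14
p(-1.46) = -15.71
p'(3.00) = 10.00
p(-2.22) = -15.95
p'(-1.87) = 0.26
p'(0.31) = 4.62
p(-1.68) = -15.90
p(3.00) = 9.00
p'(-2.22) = -0.44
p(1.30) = -5.11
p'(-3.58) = -3.16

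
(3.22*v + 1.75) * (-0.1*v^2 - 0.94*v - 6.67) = -0.322*v^3 - 3.2018*v^2 - 23.1224*v - 11.6725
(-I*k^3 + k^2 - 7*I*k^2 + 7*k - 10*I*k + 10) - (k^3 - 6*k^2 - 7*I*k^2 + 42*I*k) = -k^3 - I*k^3 + 7*k^2 + 7*k - 52*I*k + 10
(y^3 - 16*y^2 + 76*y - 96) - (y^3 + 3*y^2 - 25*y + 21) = -19*y^2 + 101*y - 117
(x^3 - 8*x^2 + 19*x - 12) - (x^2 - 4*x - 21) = x^3 - 9*x^2 + 23*x + 9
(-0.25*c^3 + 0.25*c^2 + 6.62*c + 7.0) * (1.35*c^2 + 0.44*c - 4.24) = -0.3375*c^5 + 0.2275*c^4 + 10.107*c^3 + 11.3028*c^2 - 24.9888*c - 29.68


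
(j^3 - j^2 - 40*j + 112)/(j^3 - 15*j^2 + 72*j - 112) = (j + 7)/(j - 7)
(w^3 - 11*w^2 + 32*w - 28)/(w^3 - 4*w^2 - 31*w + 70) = (w - 2)/(w + 5)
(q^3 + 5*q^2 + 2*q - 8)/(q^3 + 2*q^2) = 1 + 3/q - 4/q^2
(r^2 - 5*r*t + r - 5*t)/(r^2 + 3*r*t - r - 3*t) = (r^2 - 5*r*t + r - 5*t)/(r^2 + 3*r*t - r - 3*t)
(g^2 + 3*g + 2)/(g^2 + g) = (g + 2)/g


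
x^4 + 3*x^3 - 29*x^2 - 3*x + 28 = (x - 4)*(x - 1)*(x + 1)*(x + 7)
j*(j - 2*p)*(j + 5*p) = j^3 + 3*j^2*p - 10*j*p^2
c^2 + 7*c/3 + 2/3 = (c + 1/3)*(c + 2)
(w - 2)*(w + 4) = w^2 + 2*w - 8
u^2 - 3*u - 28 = (u - 7)*(u + 4)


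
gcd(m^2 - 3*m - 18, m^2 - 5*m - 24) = m + 3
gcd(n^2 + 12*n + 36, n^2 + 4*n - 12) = n + 6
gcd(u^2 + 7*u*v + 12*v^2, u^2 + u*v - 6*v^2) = u + 3*v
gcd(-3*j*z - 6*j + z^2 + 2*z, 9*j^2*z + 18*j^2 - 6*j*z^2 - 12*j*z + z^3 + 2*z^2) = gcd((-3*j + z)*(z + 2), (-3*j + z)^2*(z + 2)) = -3*j*z - 6*j + z^2 + 2*z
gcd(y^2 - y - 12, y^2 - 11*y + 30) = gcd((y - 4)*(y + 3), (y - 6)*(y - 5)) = 1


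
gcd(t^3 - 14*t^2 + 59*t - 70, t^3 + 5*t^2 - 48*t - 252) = t - 7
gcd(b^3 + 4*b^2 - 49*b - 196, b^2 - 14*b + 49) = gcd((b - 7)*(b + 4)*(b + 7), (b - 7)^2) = b - 7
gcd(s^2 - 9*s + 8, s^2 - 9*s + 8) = s^2 - 9*s + 8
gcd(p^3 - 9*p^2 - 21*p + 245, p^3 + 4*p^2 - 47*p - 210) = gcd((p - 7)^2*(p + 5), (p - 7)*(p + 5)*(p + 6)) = p^2 - 2*p - 35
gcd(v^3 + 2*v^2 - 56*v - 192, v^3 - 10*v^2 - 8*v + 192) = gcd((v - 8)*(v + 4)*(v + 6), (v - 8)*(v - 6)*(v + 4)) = v^2 - 4*v - 32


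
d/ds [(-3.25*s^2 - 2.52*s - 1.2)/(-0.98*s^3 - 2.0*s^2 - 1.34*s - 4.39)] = (-3.185*s^4 - 4.9392*s^3 - 4.213*s^2 + 23.735*s + 9.4548)/(0.9604*s^6 + 3.92*s^5 + 6.6264*s^4 + 13.9644*s^3 + 19.3556*s^2 + 11.7652*s + 19.2721)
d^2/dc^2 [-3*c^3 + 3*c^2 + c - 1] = 6 - 18*c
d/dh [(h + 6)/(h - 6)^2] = (-h - 18)/(h - 6)^3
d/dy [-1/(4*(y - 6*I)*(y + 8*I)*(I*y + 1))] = (-3*I*y^2 + 2*y - 50*I)/(4*(y^6 + 2*I*y^5 + 99*y^4 + 4*I*y^3 + 2596*y^2 - 4800*I*y - 2304))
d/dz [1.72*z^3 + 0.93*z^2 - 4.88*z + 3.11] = 5.16*z^2 + 1.86*z - 4.88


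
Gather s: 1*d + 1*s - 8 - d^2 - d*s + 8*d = -d^2 + 9*d + s*(1 - d) - 8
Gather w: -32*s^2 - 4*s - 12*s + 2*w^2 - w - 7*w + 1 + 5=-32*s^2 - 16*s + 2*w^2 - 8*w + 6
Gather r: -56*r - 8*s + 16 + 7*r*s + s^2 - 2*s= r*(7*s - 56) + s^2 - 10*s + 16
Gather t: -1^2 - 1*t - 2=-t - 3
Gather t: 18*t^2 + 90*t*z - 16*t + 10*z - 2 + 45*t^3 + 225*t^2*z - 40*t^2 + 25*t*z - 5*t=45*t^3 + t^2*(225*z - 22) + t*(115*z - 21) + 10*z - 2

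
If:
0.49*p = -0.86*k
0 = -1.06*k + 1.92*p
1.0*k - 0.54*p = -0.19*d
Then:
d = 0.00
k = 0.00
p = 0.00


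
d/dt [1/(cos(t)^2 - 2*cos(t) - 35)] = 2*(cos(t) - 1)*sin(t)/(sin(t)^2 + 2*cos(t) + 34)^2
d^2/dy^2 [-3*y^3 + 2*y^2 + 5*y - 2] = 4 - 18*y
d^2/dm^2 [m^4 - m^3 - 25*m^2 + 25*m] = 12*m^2 - 6*m - 50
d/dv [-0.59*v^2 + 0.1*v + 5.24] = 0.1 - 1.18*v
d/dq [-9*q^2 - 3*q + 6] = -18*q - 3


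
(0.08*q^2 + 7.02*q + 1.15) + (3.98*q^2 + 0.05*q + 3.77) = 4.06*q^2 + 7.07*q + 4.92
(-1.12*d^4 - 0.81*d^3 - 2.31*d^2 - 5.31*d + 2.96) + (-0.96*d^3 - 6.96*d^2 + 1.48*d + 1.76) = -1.12*d^4 - 1.77*d^3 - 9.27*d^2 - 3.83*d + 4.72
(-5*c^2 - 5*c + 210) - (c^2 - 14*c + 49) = -6*c^2 + 9*c + 161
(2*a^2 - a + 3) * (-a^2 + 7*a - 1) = -2*a^4 + 15*a^3 - 12*a^2 + 22*a - 3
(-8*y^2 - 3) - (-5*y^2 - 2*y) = -3*y^2 + 2*y - 3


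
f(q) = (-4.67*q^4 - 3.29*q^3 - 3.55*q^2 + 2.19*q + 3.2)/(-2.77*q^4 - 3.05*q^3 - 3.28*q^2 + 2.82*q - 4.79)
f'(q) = (-18.68*q^3 - 9.87*q^2 - 7.1*q + 2.19)/(-2.77*q^4 - 3.05*q^3 - 3.28*q^2 + 2.82*q - 4.79) + (11.08*q^3 + 9.15*q^2 + 6.56*q - 2.82)*(-4.67*q^4 - 3.29*q^3 - 3.55*q^2 + 2.19*q + 3.2)/(-2.77*q^4 - 3.05*q^3 - 3.28*q^2 + 2.82*q - 4.79)^2 = (5.13020000000002*q^6 + 10.9682*q^5 - 21.3456*q^4 + 119.7366*q^3 + 73.7295*q^2 + 55.001*q - 19.5141)/(7.6729*q^8 + 16.897*q^7 + 27.4737*q^6 + 4.3852*q^5 + 20.093*q^4 + 10.7198*q^3 + 39.3748*q^2 - 27.0156*q + 22.9441)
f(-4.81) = 1.80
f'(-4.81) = 0.01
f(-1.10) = 0.50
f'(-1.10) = -1.35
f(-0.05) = -0.62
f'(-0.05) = -0.91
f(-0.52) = -0.18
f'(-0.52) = -0.98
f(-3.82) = 1.80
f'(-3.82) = -0.01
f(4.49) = 1.54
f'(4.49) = 0.03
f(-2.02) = 1.48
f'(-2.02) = -0.59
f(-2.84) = 1.74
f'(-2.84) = -0.14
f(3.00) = 1.47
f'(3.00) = 0.08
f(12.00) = 1.63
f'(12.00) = 0.00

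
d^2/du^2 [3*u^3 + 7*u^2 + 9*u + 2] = 18*u + 14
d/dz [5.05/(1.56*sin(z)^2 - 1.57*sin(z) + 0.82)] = (7.9285 - 15.756*sin(z))*cos(z)/(1.56*sin(z)^2 - 1.57*sin(z) + 0.82)^2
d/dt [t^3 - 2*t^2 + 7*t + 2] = 3*t^2 - 4*t + 7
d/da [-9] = 0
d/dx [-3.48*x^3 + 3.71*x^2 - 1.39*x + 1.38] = -10.44*x^2 + 7.42*x - 1.39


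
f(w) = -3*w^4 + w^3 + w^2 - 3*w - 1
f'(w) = -12*w^3 + 3*w^2 + 2*w - 3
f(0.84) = -3.72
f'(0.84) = -6.32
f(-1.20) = -3.91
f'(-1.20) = 19.66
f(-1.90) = -37.65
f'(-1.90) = 86.34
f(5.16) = -1979.23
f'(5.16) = -1561.46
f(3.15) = -264.64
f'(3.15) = -342.00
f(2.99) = -214.08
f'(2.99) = -290.97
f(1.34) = -10.49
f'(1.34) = -23.81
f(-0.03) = -0.91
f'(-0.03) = -3.06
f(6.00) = -3655.00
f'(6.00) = -2475.00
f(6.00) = -3655.00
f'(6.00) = -2475.00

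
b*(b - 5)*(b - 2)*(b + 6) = b^4 - b^3 - 32*b^2 + 60*b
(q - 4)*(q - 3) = q^2 - 7*q + 12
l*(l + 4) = l^2 + 4*l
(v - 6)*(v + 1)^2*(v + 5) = v^4 + v^3 - 31*v^2 - 61*v - 30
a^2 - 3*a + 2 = (a - 2)*(a - 1)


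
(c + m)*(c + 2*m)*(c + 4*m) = c^3 + 7*c^2*m + 14*c*m^2 + 8*m^3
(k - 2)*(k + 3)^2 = k^3 + 4*k^2 - 3*k - 18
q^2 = q^2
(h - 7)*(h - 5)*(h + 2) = h^3 - 10*h^2 + 11*h + 70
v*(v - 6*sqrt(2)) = v^2 - 6*sqrt(2)*v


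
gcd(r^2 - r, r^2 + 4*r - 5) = r - 1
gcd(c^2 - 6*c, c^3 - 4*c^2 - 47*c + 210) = c - 6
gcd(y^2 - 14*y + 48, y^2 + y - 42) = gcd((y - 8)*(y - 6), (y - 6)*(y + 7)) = y - 6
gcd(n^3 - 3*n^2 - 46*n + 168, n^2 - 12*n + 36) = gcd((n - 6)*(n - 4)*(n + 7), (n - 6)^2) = n - 6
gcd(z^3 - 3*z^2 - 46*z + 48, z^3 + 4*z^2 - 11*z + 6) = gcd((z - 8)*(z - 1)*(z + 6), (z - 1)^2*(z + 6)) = z^2 + 5*z - 6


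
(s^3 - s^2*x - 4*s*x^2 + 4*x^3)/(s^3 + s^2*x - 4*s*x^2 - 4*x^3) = (s - x)/(s + x)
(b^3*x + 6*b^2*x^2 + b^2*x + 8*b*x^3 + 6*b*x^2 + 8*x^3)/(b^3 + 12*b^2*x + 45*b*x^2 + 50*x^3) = x*(b^2 + 4*b*x + b + 4*x)/(b^2 + 10*b*x + 25*x^2)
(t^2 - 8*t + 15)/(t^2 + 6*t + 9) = (t^2 - 8*t + 15)/(t^2 + 6*t + 9)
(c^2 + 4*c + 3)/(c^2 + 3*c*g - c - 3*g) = (c^2 + 4*c + 3)/(c^2 + 3*c*g - c - 3*g)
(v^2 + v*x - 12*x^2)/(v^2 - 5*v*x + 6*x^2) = (-v - 4*x)/(-v + 2*x)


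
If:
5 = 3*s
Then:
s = 5/3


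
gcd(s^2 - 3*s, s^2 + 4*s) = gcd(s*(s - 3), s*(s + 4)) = s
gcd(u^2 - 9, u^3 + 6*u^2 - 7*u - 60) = u - 3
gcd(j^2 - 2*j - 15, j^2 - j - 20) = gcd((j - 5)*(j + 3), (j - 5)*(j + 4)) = j - 5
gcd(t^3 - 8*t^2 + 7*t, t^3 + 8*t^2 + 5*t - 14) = t - 1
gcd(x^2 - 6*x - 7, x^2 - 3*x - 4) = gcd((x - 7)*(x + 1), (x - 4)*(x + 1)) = x + 1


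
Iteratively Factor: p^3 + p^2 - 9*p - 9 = (p + 1)*(p^2 - 9) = (p + 1)*(p + 3)*(p - 3)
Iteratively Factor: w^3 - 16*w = (w)*(w^2 - 16) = w*(w - 4)*(w + 4)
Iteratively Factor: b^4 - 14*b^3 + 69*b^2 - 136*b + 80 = (b - 4)*(b^3 - 10*b^2 + 29*b - 20) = (b - 4)*(b - 1)*(b^2 - 9*b + 20) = (b - 5)*(b - 4)*(b - 1)*(b - 4)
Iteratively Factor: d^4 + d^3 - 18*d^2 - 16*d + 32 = (d - 1)*(d^3 + 2*d^2 - 16*d - 32) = (d - 1)*(d + 2)*(d^2 - 16) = (d - 1)*(d + 2)*(d + 4)*(d - 4)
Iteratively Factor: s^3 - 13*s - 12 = (s + 3)*(s^2 - 3*s - 4) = (s - 4)*(s + 3)*(s + 1)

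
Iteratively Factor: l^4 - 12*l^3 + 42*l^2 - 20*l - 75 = (l - 5)*(l^3 - 7*l^2 + 7*l + 15) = (l - 5)^2*(l^2 - 2*l - 3) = (l - 5)^2*(l + 1)*(l - 3)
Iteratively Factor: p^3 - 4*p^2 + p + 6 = (p + 1)*(p^2 - 5*p + 6) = (p - 2)*(p + 1)*(p - 3)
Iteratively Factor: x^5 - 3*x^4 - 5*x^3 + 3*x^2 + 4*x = (x)*(x^4 - 3*x^3 - 5*x^2 + 3*x + 4) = x*(x - 1)*(x^3 - 2*x^2 - 7*x - 4) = x*(x - 1)*(x + 1)*(x^2 - 3*x - 4) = x*(x - 4)*(x - 1)*(x + 1)*(x + 1)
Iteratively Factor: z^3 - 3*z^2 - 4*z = (z - 4)*(z^2 + z) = z*(z - 4)*(z + 1)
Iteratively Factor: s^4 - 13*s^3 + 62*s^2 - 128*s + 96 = (s - 2)*(s^3 - 11*s^2 + 40*s - 48) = (s - 4)*(s - 2)*(s^2 - 7*s + 12) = (s - 4)^2*(s - 2)*(s - 3)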